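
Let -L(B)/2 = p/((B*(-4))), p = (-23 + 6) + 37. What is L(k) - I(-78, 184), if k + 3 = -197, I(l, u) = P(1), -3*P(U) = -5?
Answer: -103/60 ≈ -1.7167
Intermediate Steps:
P(U) = 5/3 (P(U) = -⅓*(-5) = 5/3)
I(l, u) = 5/3
k = -200 (k = -3 - 197 = -200)
p = 20 (p = -17 + 37 = 20)
L(B) = 10/B (L(B) = -40/(B*(-4)) = -40/((-4*B)) = -40*(-1/(4*B)) = -(-10)/B = 10/B)
L(k) - I(-78, 184) = 10/(-200) - 1*5/3 = 10*(-1/200) - 5/3 = -1/20 - 5/3 = -103/60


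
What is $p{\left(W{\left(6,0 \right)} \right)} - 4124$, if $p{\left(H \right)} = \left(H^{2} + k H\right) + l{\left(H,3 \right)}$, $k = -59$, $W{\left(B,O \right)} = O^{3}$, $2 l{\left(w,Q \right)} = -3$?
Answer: $- \frac{8251}{2} \approx -4125.5$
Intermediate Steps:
$l{\left(w,Q \right)} = - \frac{3}{2}$ ($l{\left(w,Q \right)} = \frac{1}{2} \left(-3\right) = - \frac{3}{2}$)
$p{\left(H \right)} = - \frac{3}{2} + H^{2} - 59 H$ ($p{\left(H \right)} = \left(H^{2} - 59 H\right) - \frac{3}{2} = - \frac{3}{2} + H^{2} - 59 H$)
$p{\left(W{\left(6,0 \right)} \right)} - 4124 = \left(- \frac{3}{2} + \left(0^{3}\right)^{2} - 59 \cdot 0^{3}\right) - 4124 = \left(- \frac{3}{2} + 0^{2} - 0\right) - 4124 = \left(- \frac{3}{2} + 0 + 0\right) - 4124 = - \frac{3}{2} - 4124 = - \frac{8251}{2}$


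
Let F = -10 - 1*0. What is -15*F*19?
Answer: 2850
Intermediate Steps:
F = -10 (F = -10 + 0 = -10)
-15*F*19 = -15*(-10)*19 = 150*19 = 2850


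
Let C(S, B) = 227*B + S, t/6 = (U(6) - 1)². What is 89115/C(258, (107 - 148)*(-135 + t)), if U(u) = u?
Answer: -2285/3573 ≈ -0.63952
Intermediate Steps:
t = 150 (t = 6*(6 - 1)² = 6*5² = 6*25 = 150)
C(S, B) = S + 227*B
89115/C(258, (107 - 148)*(-135 + t)) = 89115/(258 + 227*((107 - 148)*(-135 + 150))) = 89115/(258 + 227*(-41*15)) = 89115/(258 + 227*(-615)) = 89115/(258 - 139605) = 89115/(-139347) = 89115*(-1/139347) = -2285/3573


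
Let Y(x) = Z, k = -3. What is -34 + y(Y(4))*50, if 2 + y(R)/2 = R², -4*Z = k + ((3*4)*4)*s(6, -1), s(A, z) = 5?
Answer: 1403289/4 ≈ 3.5082e+5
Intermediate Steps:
Z = -237/4 (Z = -(-3 + ((3*4)*4)*5)/4 = -(-3 + (12*4)*5)/4 = -(-3 + 48*5)/4 = -(-3 + 240)/4 = -¼*237 = -237/4 ≈ -59.250)
Y(x) = -237/4
y(R) = -4 + 2*R²
-34 + y(Y(4))*50 = -34 + (-4 + 2*(-237/4)²)*50 = -34 + (-4 + 2*(56169/16))*50 = -34 + (-4 + 56169/8)*50 = -34 + (56137/8)*50 = -34 + 1403425/4 = 1403289/4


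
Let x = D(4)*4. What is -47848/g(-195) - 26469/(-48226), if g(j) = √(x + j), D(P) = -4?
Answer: 26469/48226 + 47848*I*√211/211 ≈ 0.54885 + 3294.0*I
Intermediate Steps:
x = -16 (x = -4*4 = -16)
g(j) = √(-16 + j)
-47848/g(-195) - 26469/(-48226) = -47848/√(-16 - 195) - 26469/(-48226) = -47848*(-I*√211/211) - 26469*(-1/48226) = -47848*(-I*√211/211) + 26469/48226 = -(-47848)*I*√211/211 + 26469/48226 = 47848*I*√211/211 + 26469/48226 = 26469/48226 + 47848*I*√211/211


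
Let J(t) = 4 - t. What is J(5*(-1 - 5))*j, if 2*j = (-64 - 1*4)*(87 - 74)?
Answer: -15028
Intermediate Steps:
j = -442 (j = ((-64 - 1*4)*(87 - 74))/2 = ((-64 - 4)*13)/2 = (-68*13)/2 = (1/2)*(-884) = -442)
J(5*(-1 - 5))*j = (4 - 5*(-1 - 5))*(-442) = (4 - 5*(-6))*(-442) = (4 - 1*(-30))*(-442) = (4 + 30)*(-442) = 34*(-442) = -15028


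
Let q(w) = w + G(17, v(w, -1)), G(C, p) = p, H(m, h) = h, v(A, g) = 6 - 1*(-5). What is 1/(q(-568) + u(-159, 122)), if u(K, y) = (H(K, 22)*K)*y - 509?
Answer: -1/427822 ≈ -2.3374e-6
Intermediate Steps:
v(A, g) = 11 (v(A, g) = 6 + 5 = 11)
u(K, y) = -509 + 22*K*y (u(K, y) = (22*K)*y - 509 = 22*K*y - 509 = -509 + 22*K*y)
q(w) = 11 + w (q(w) = w + 11 = 11 + w)
1/(q(-568) + u(-159, 122)) = 1/((11 - 568) + (-509 + 22*(-159)*122)) = 1/(-557 + (-509 - 426756)) = 1/(-557 - 427265) = 1/(-427822) = -1/427822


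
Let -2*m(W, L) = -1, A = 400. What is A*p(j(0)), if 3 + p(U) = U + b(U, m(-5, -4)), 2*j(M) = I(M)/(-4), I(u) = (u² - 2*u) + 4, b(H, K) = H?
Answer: -1600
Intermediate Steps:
m(W, L) = ½ (m(W, L) = -½*(-1) = ½)
I(u) = 4 + u² - 2*u
j(M) = -½ - M²/8 + M/4 (j(M) = ((4 + M² - 2*M)/(-4))/2 = ((4 + M² - 2*M)*(-¼))/2 = (-1 + M/2 - M²/4)/2 = -½ - M²/8 + M/4)
p(U) = -3 + 2*U (p(U) = -3 + (U + U) = -3 + 2*U)
A*p(j(0)) = 400*(-3 + 2*(-½ - ⅛*0² + (¼)*0)) = 400*(-3 + 2*(-½ - ⅛*0 + 0)) = 400*(-3 + 2*(-½ + 0 + 0)) = 400*(-3 + 2*(-½)) = 400*(-3 - 1) = 400*(-4) = -1600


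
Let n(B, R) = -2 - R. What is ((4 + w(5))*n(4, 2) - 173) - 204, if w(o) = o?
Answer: -413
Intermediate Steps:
((4 + w(5))*n(4, 2) - 173) - 204 = ((4 + 5)*(-2 - 1*2) - 173) - 204 = (9*(-2 - 2) - 173) - 204 = (9*(-4) - 173) - 204 = (-36 - 173) - 204 = -209 - 204 = -413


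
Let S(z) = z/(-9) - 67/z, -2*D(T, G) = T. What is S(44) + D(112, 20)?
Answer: -24715/396 ≈ -62.412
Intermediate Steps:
D(T, G) = -T/2
S(z) = -67/z - z/9 (S(z) = z*(-⅑) - 67/z = -z/9 - 67/z = -67/z - z/9)
S(44) + D(112, 20) = (-67/44 - ⅑*44) - ½*112 = (-67*1/44 - 44/9) - 56 = (-67/44 - 44/9) - 56 = -2539/396 - 56 = -24715/396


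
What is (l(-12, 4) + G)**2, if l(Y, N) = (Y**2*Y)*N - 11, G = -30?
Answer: 48344209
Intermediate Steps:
l(Y, N) = -11 + N*Y**3 (l(Y, N) = Y**3*N - 11 = N*Y**3 - 11 = -11 + N*Y**3)
(l(-12, 4) + G)**2 = ((-11 + 4*(-12)**3) - 30)**2 = ((-11 + 4*(-1728)) - 30)**2 = ((-11 - 6912) - 30)**2 = (-6923 - 30)**2 = (-6953)**2 = 48344209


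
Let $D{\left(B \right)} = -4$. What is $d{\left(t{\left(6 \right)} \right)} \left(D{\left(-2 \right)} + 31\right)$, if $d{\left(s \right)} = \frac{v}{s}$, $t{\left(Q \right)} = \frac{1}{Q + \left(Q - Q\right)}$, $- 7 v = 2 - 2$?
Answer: $0$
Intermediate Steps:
$v = 0$ ($v = - \frac{2 - 2}{7} = \left(- \frac{1}{7}\right) 0 = 0$)
$t{\left(Q \right)} = \frac{1}{Q}$ ($t{\left(Q \right)} = \frac{1}{Q + 0} = \frac{1}{Q}$)
$d{\left(s \right)} = 0$ ($d{\left(s \right)} = \frac{0}{s} = 0$)
$d{\left(t{\left(6 \right)} \right)} \left(D{\left(-2 \right)} + 31\right) = 0 \left(-4 + 31\right) = 0 \cdot 27 = 0$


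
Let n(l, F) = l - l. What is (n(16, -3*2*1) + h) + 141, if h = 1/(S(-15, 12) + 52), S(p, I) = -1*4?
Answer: 6769/48 ≈ 141.02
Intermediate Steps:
S(p, I) = -4
h = 1/48 (h = 1/(-4 + 52) = 1/48 ≈ 0.020833)
n(l, F) = 0
(n(16, -3*2*1) + h) + 141 = (0 + 1/48) + 141 = 1/48 + 141 = 6769/48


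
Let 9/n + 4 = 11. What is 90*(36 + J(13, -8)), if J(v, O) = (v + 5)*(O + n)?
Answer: -53460/7 ≈ -7637.1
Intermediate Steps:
n = 9/7 (n = 9/(-4 + 11) = 9/7 ≈ 1.2857)
J(v, O) = (5 + v)*(9/7 + O) (J(v, O) = (v + 5)*(O + 9/7) = (5 + v)*(9/7 + O))
90*(36 + J(13, -8)) = 90*(36 + (45/7 + 5*(-8) + (9/7)*13 - 8*13)) = 90*(36 + (45/7 - 40 + 117/7 - 104)) = 90*(36 - 846/7) = 90*(-594/7) = -53460/7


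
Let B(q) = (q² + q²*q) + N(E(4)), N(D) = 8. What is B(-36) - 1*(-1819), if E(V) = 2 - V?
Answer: -43533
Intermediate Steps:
B(q) = 8 + q² + q³ (B(q) = (q² + q²*q) + 8 = (q² + q³) + 8 = 8 + q² + q³)
B(-36) - 1*(-1819) = (8 + (-36)² + (-36)³) - 1*(-1819) = (8 + 1296 - 46656) + 1819 = -45352 + 1819 = -43533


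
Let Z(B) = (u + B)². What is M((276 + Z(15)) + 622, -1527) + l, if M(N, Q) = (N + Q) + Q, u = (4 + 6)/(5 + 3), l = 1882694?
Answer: 30092833/16 ≈ 1.8808e+6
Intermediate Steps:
u = 5/4 (u = 10/8 = 10*(⅛) = 5/4 ≈ 1.2500)
Z(B) = (5/4 + B)²
M(N, Q) = N + 2*Q
M((276 + Z(15)) + 622, -1527) + l = (((276 + (5 + 4*15)²/16) + 622) + 2*(-1527)) + 1882694 = (((276 + (5 + 60)²/16) + 622) - 3054) + 1882694 = (((276 + (1/16)*65²) + 622) - 3054) + 1882694 = (((276 + (1/16)*4225) + 622) - 3054) + 1882694 = (((276 + 4225/16) + 622) - 3054) + 1882694 = ((8641/16 + 622) - 3054) + 1882694 = (18593/16 - 3054) + 1882694 = -30271/16 + 1882694 = 30092833/16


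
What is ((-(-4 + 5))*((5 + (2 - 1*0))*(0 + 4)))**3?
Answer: -21952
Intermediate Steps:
((-(-4 + 5))*((5 + (2 - 1*0))*(0 + 4)))**3 = ((-1*1)*((5 + (2 + 0))*4))**3 = (-(5 + 2)*4)**3 = (-7*4)**3 = (-1*28)**3 = (-28)**3 = -21952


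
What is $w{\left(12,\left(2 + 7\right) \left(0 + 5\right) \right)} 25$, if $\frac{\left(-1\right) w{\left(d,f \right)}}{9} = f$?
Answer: $-10125$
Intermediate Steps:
$w{\left(d,f \right)} = - 9 f$
$w{\left(12,\left(2 + 7\right) \left(0 + 5\right) \right)} 25 = - 9 \left(2 + 7\right) \left(0 + 5\right) 25 = - 9 \cdot 9 \cdot 5 \cdot 25 = \left(-9\right) 45 \cdot 25 = \left(-405\right) 25 = -10125$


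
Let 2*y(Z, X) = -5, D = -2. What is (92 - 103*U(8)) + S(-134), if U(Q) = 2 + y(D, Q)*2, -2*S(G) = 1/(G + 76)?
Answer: 46517/116 ≈ 401.01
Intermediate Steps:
y(Z, X) = -5/2 (y(Z, X) = (½)*(-5) = -5/2)
S(G) = -1/(2*(76 + G)) (S(G) = -1/(2*(G + 76)) = -1/(2*(76 + G)))
U(Q) = -3 (U(Q) = 2 - 5/2*2 = 2 - 5 = -3)
(92 - 103*U(8)) + S(-134) = (92 - 103*(-3)) - 1/(152 + 2*(-134)) = (92 + 309) - 1/(152 - 268) = 401 - 1/(-116) = 401 - 1*(-1/116) = 401 + 1/116 = 46517/116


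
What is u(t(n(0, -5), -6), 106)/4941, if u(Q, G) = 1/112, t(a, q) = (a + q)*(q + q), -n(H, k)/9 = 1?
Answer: 1/553392 ≈ 1.8070e-6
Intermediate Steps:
n(H, k) = -9 (n(H, k) = -9*1 = -9)
t(a, q) = 2*q*(a + q) (t(a, q) = (a + q)*(2*q) = 2*q*(a + q))
u(Q, G) = 1/112
u(t(n(0, -5), -6), 106)/4941 = (1/112)/4941 = (1/112)*(1/4941) = 1/553392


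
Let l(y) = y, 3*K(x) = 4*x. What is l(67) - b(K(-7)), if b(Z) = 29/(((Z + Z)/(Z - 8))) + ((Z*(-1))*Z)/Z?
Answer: 1291/42 ≈ 30.738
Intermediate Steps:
K(x) = 4*x/3 (K(x) = (4*x)/3 = 4*x/3)
b(Z) = -Z + 29*(-8 + Z)/(2*Z) (b(Z) = 29/(((2*Z)/(-8 + Z))) + ((-Z)*Z)/Z = 29/((2*Z/(-8 + Z))) + (-Z²)/Z = 29*((-8 + Z)/(2*Z)) - Z = 29*(-8 + Z)/(2*Z) - Z = -Z + 29*(-8 + Z)/(2*Z))
l(67) - b(K(-7)) = 67 - (29/2 - 4*(-7)/3 - 116/((4/3)*(-7))) = 67 - (29/2 - 1*(-28/3) - 116/(-28/3)) = 67 - (29/2 + 28/3 - 116*(-3/28)) = 67 - (29/2 + 28/3 + 87/7) = 67 - 1*1523/42 = 67 - 1523/42 = 1291/42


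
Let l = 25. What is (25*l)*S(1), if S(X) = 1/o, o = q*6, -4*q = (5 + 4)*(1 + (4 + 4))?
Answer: -1250/243 ≈ -5.1440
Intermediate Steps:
q = -81/4 (q = -(5 + 4)*(1 + (4 + 4))/4 = -9*(1 + 8)/4 = -9*9/4 = -¼*81 = -81/4 ≈ -20.250)
o = -243/2 (o = -81/4*6 = -243/2 ≈ -121.50)
S(X) = -2/243 (S(X) = 1/(-243/2) = -2/243)
(25*l)*S(1) = (25*25)*(-2/243) = 625*(-2/243) = -1250/243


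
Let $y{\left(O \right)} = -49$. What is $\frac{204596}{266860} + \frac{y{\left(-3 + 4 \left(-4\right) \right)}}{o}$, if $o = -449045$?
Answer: $\frac{4594294348}{5991607435} \approx 0.76679$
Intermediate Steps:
$\frac{204596}{266860} + \frac{y{\left(-3 + 4 \left(-4\right) \right)}}{o} = \frac{204596}{266860} - \frac{49}{-449045} = 204596 \cdot \frac{1}{266860} - - \frac{49}{449045} = \frac{51149}{66715} + \frac{49}{449045} = \frac{4594294348}{5991607435}$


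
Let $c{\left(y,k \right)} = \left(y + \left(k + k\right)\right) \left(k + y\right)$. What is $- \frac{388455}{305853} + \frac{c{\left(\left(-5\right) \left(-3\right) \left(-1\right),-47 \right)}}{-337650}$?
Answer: $- \frac{22204797554}{17211877575} \approx -1.2901$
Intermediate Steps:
$c{\left(y,k \right)} = \left(k + y\right) \left(y + 2 k\right)$ ($c{\left(y,k \right)} = \left(y + 2 k\right) \left(k + y\right) = \left(k + y\right) \left(y + 2 k\right)$)
$- \frac{388455}{305853} + \frac{c{\left(\left(-5\right) \left(-3\right) \left(-1\right),-47 \right)}}{-337650} = - \frac{388455}{305853} + \frac{\left(\left(-5\right) \left(-3\right) \left(-1\right)\right)^{2} + 2 \left(-47\right)^{2} + 3 \left(-47\right) \left(-5\right) \left(-3\right) \left(-1\right)}{-337650} = \left(-388455\right) \frac{1}{305853} + \left(\left(15 \left(-1\right)\right)^{2} + 2 \cdot 2209 + 3 \left(-47\right) 15 \left(-1\right)\right) \left(- \frac{1}{337650}\right) = - \frac{129485}{101951} + \left(\left(-15\right)^{2} + 4418 + 3 \left(-47\right) \left(-15\right)\right) \left(- \frac{1}{337650}\right) = - \frac{129485}{101951} + \left(225 + 4418 + 2115\right) \left(- \frac{1}{337650}\right) = - \frac{129485}{101951} + 6758 \left(- \frac{1}{337650}\right) = - \frac{129485}{101951} - \frac{3379}{168825} = - \frac{22204797554}{17211877575}$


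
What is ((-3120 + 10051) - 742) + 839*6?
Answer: 11223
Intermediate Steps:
((-3120 + 10051) - 742) + 839*6 = (6931 - 742) + 5034 = 6189 + 5034 = 11223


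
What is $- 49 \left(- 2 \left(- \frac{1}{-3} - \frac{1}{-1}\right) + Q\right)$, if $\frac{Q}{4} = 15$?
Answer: $- \frac{8428}{3} \approx -2809.3$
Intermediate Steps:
$Q = 60$ ($Q = 4 \cdot 15 = 60$)
$- 49 \left(- 2 \left(- \frac{1}{-3} - \frac{1}{-1}\right) + Q\right) = - 49 \left(- 2 \left(- \frac{1}{-3} - \frac{1}{-1}\right) + 60\right) = - 49 \left(- 2 \left(\left(-1\right) \left(- \frac{1}{3}\right) - -1\right) + 60\right) = - 49 \left(- 2 \left(\frac{1}{3} + 1\right) + 60\right) = - 49 \left(\left(-2\right) \frac{4}{3} + 60\right) = - 49 \left(- \frac{8}{3} + 60\right) = \left(-49\right) \frac{172}{3} = - \frac{8428}{3}$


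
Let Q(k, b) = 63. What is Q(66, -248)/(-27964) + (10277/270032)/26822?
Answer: -114002226781/50634402943264 ≈ -0.0022515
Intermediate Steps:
Q(66, -248)/(-27964) + (10277/270032)/26822 = 63/(-27964) + (10277/270032)/26822 = 63*(-1/27964) + (10277*(1/270032))*(1/26822) = -63/27964 + (10277/270032)*(1/26822) = -63/27964 + 10277/7242798304 = -114002226781/50634402943264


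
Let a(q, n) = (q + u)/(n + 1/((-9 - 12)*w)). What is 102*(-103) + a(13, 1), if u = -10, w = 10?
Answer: -2195124/209 ≈ -10503.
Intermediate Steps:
a(q, n) = (-10 + q)/(-1/210 + n) (a(q, n) = (q - 10)/(n + 1/(-9 - 12*10)) = (-10 + q)/(n + (⅒)/(-21)) = (-10 + q)/(n - 1/21*⅒) = (-10 + q)/(n - 1/210) = (-10 + q)/(-1/210 + n))
102*(-103) + a(13, 1) = 102*(-103) + 210*(-10 + 13)/(-1 + 210*1) = -10506 + 210*3/(-1 + 210) = -10506 + 210*3/209 = -10506 + 210*(1/209)*3 = -10506 + 630/209 = -2195124/209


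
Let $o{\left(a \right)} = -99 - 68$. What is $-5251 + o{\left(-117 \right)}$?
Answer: $-5418$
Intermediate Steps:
$o{\left(a \right)} = -167$ ($o{\left(a \right)} = -99 - 68 = -167$)
$-5251 + o{\left(-117 \right)} = -5251 - 167 = -5418$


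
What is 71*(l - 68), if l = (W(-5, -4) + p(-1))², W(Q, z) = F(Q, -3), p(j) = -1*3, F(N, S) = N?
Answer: -284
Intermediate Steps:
p(j) = -3
W(Q, z) = Q
l = 64 (l = (-5 - 3)² = (-8)² = 64)
71*(l - 68) = 71*(64 - 68) = 71*(-4) = -284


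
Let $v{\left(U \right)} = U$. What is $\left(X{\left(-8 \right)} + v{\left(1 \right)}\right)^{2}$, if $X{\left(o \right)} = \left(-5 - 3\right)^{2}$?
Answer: $4225$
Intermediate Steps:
$X{\left(o \right)} = 64$ ($X{\left(o \right)} = \left(-8\right)^{2} = 64$)
$\left(X{\left(-8 \right)} + v{\left(1 \right)}\right)^{2} = \left(64 + 1\right)^{2} = 65^{2} = 4225$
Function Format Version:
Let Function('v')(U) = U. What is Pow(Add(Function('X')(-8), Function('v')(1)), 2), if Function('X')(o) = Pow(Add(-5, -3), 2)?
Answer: 4225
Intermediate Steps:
Function('X')(o) = 64 (Function('X')(o) = Pow(-8, 2) = 64)
Pow(Add(Function('X')(-8), Function('v')(1)), 2) = Pow(Add(64, 1), 2) = Pow(65, 2) = 4225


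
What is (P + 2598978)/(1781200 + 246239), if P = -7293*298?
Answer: 47296/225271 ≈ 0.20995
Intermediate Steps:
P = -2173314
(P + 2598978)/(1781200 + 246239) = (-2173314 + 2598978)/(1781200 + 246239) = 425664/2027439 = 425664*(1/2027439) = 47296/225271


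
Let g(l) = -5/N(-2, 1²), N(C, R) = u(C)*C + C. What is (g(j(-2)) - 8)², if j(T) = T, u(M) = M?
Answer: 441/4 ≈ 110.25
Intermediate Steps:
N(C, R) = C + C² (N(C, R) = C*C + C = C² + C = C + C²)
g(l) = -5/2 (g(l) = -5*(-1/(2*(1 - 2))) = -5/((-2*(-1))) = -5/2)
(g(j(-2)) - 8)² = (-5/2 - 8)² = (-21/2)² = 441/4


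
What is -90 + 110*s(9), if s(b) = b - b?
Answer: -90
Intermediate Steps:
s(b) = 0
-90 + 110*s(9) = -90 + 110*0 = -90 + 0 = -90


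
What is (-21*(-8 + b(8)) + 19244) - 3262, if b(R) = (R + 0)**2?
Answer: 14806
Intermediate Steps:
b(R) = R**2
(-21*(-8 + b(8)) + 19244) - 3262 = (-21*(-8 + 8**2) + 19244) - 3262 = (-21*(-8 + 64) + 19244) - 3262 = (-21*56 + 19244) - 3262 = (-1176 + 19244) - 3262 = 18068 - 3262 = 14806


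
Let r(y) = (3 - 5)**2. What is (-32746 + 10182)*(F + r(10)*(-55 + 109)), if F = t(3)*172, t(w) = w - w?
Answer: -4873824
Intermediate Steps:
t(w) = 0
F = 0 (F = 0*172 = 0)
r(y) = 4 (r(y) = (-2)**2 = 4)
(-32746 + 10182)*(F + r(10)*(-55 + 109)) = (-32746 + 10182)*(0 + 4*(-55 + 109)) = -22564*(0 + 4*54) = -22564*(0 + 216) = -22564*216 = -4873824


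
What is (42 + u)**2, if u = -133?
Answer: 8281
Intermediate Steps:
(42 + u)**2 = (42 - 133)**2 = (-91)**2 = 8281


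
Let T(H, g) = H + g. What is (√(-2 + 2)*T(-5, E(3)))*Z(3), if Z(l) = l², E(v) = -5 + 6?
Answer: 0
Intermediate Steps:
E(v) = 1
(√(-2 + 2)*T(-5, E(3)))*Z(3) = (√(-2 + 2)*(-5 + 1))*3² = (√0*(-4))*9 = (0*(-4))*9 = 0*9 = 0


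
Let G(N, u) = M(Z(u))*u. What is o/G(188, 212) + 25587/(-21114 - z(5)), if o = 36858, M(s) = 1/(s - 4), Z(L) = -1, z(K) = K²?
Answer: -1950565377/2240734 ≈ -870.50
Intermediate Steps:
M(s) = 1/(-4 + s)
G(N, u) = -u/5 (G(N, u) = u/(-4 - 1) = u/(-5) = -u/5)
o/G(188, 212) + 25587/(-21114 - z(5)) = 36858/((-⅕*212)) + 25587/(-21114 - 1*5²) = 36858/(-212/5) + 25587/(-21114 - 1*25) = 36858*(-5/212) + 25587/(-21114 - 25) = -92145/106 + 25587/(-21139) = -92145/106 + 25587*(-1/21139) = -92145/106 - 25587/21139 = -1950565377/2240734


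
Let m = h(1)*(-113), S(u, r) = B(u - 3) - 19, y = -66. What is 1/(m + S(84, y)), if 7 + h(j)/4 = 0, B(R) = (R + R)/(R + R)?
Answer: 1/3146 ≈ 0.00031786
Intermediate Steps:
B(R) = 1 (B(R) = (2*R)/((2*R)) = (2*R)*(1/(2*R)) = 1)
h(j) = -28 (h(j) = -28 + 4*0 = -28 + 0 = -28)
S(u, r) = -18 (S(u, r) = 1 - 19 = -18)
m = 3164 (m = -28*(-113) = 3164)
1/(m + S(84, y)) = 1/(3164 - 18) = 1/3146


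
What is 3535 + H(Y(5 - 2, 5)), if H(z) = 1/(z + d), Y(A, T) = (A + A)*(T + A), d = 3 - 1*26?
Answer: 88376/25 ≈ 3535.0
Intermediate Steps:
d = -23 (d = 3 - 26 = -23)
Y(A, T) = 2*A*(A + T) (Y(A, T) = (2*A)*(A + T) = 2*A*(A + T))
H(z) = 1/(-23 + z) (H(z) = 1/(z - 23) = 1/(-23 + z))
3535 + H(Y(5 - 2, 5)) = 3535 + 1/(-23 + 2*(5 - 2)*((5 - 2) + 5)) = 3535 + 1/(-23 + 2*3*(3 + 5)) = 3535 + 1/(-23 + 2*3*8) = 3535 + 1/(-23 + 48) = 3535 + 1/25 = 88376/25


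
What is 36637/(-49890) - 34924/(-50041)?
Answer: -90993757/2496545490 ≈ -0.036448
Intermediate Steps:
36637/(-49890) - 34924/(-50041) = 36637*(-1/49890) - 34924*(-1/50041) = -36637/49890 + 34924/50041 = -90993757/2496545490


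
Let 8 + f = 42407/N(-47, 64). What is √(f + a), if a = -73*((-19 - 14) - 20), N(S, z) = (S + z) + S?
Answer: √2202690/30 ≈ 49.472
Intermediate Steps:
N(S, z) = z + 2*S
f = -42647/30 (f = -8 + 42407/(64 + 2*(-47)) = -8 + 42407/(64 - 94) = -8 + 42407/(-30) = -8 + 42407*(-1/30) = -8 - 42407/30 = -42647/30 ≈ -1421.6)
a = 3869 (a = -73*(-33 - 20) = -73*(-53) = 3869)
√(f + a) = √(-42647/30 + 3869) = √(73423/30) = √2202690/30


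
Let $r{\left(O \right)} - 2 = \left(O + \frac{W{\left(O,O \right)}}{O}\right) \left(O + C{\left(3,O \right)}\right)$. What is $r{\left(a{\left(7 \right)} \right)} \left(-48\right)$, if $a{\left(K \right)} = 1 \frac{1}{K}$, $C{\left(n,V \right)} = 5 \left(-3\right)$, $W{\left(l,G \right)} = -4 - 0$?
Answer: $- \frac{978144}{49} \approx -19962.0$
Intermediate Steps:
$W{\left(l,G \right)} = -4$ ($W{\left(l,G \right)} = -4 + 0 = -4$)
$C{\left(n,V \right)} = -15$
$a{\left(K \right)} = \frac{1}{K}$
$r{\left(O \right)} = 2 + \left(-15 + O\right) \left(O - \frac{4}{O}\right)$ ($r{\left(O \right)} = 2 + \left(O - \frac{4}{O}\right) \left(O - 15\right) = 2 + \left(O - \frac{4}{O}\right) \left(-15 + O\right) = 2 + \left(-15 + O\right) \left(O - \frac{4}{O}\right)$)
$r{\left(a{\left(7 \right)} \right)} \left(-48\right) = \left(-2 + \left(\frac{1}{7}\right)^{2} - \frac{15}{7} + \frac{60}{\frac{1}{7}}\right) \left(-48\right) = \left(-2 + \left(\frac{1}{7}\right)^{2} - \frac{15}{7} + 60 \frac{1}{\frac{1}{7}}\right) \left(-48\right) = \left(-2 + \frac{1}{49} - \frac{15}{7} + 60 \cdot 7\right) \left(-48\right) = \left(-2 + \frac{1}{49} - \frac{15}{7} + 420\right) \left(-48\right) = \frac{20378}{49} \left(-48\right) = - \frac{978144}{49}$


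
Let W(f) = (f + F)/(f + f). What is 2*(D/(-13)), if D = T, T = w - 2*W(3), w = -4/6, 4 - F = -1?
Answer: 20/39 ≈ 0.51282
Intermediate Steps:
F = 5 (F = 4 - 1*(-1) = 4 + 1 = 5)
W(f) = (5 + f)/(2*f) (W(f) = (f + 5)/(f + f) = (5 + f)/((2*f)) = (5 + f)*(1/(2*f)) = (5 + f)/(2*f))
w = -⅔ (w = -4/6 = -2*⅓ = -⅔ ≈ -0.66667)
T = -10/3 (T = -⅔ - (5 + 3)/3 = -⅔ - 8/3 = -10/3 ≈ -3.3333)
D = -10/3 ≈ -3.3333
2*(D/(-13)) = 2*(-10/3/(-13)) = 2*(-10/3*(-1/13)) = 2*(10/39) = 20/39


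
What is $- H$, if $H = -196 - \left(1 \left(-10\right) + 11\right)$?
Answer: $197$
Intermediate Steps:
$H = -197$ ($H = -196 - \left(-10 + 11\right) = -196 - 1 = -197$)
$- H = \left(-1\right) \left(-197\right) = 197$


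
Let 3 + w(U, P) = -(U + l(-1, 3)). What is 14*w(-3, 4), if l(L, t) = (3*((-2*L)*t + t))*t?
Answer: -1134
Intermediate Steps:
l(L, t) = t*(3*t - 6*L*t) (l(L, t) = (3*(-2*L*t + t))*t = (3*(t - 2*L*t))*t = (3*t - 6*L*t)*t = t*(3*t - 6*L*t))
w(U, P) = -84 - U (w(U, P) = -3 - (U + 3²*(3 - 6*(-1))) = -3 - (U + 9*(3 + 6)) = -3 - (U + 9*9) = -3 - (U + 81) = -3 - (81 + U) = -3 + (-81 - U) = -84 - U)
14*w(-3, 4) = 14*(-84 - 1*(-3)) = 14*(-84 + 3) = 14*(-81) = -1134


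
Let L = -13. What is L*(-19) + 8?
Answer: 255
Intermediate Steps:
L*(-19) + 8 = -13*(-19) + 8 = 247 + 8 = 255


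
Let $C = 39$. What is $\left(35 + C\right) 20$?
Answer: $1480$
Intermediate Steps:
$\left(35 + C\right) 20 = \left(35 + 39\right) 20 = 74 \cdot 20 = 1480$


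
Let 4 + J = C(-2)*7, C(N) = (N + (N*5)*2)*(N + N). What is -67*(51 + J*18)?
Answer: -741489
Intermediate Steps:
C(N) = 22*N² (C(N) = (N + (5*N)*2)*(2*N) = (N + 10*N)*(2*N) = (11*N)*(2*N) = 22*N²)
J = 612 (J = -4 + (22*(-2)²)*7 = -4 + (22*4)*7 = -4 + 88*7 = -4 + 616 = 612)
-67*(51 + J*18) = -67*(51 + 612*18) = -67*(51 + 11016) = -67*11067 = -741489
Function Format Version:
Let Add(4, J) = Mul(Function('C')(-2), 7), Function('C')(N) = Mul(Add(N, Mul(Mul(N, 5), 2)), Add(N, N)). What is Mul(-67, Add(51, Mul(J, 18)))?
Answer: -741489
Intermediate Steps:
Function('C')(N) = Mul(22, Pow(N, 2)) (Function('C')(N) = Mul(Add(N, Mul(Mul(5, N), 2)), Mul(2, N)) = Mul(Add(N, Mul(10, N)), Mul(2, N)) = Mul(Mul(11, N), Mul(2, N)) = Mul(22, Pow(N, 2)))
J = 612 (J = Add(-4, Mul(Mul(22, Pow(-2, 2)), 7)) = Add(-4, Mul(Mul(22, 4), 7)) = Add(-4, Mul(88, 7)) = Add(-4, 616) = 612)
Mul(-67, Add(51, Mul(J, 18))) = Mul(-67, Add(51, Mul(612, 18))) = Mul(-67, Add(51, 11016)) = Mul(-67, 11067) = -741489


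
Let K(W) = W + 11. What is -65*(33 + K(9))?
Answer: -3445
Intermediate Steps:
K(W) = 11 + W
-65*(33 + K(9)) = -65*(33 + (11 + 9)) = -65*(33 + 20) = -65*53 = -3445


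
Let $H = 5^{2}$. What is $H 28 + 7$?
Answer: $707$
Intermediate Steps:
$H = 25$
$H 28 + 7 = 25 \cdot 28 + 7 = 700 + 7 = 707$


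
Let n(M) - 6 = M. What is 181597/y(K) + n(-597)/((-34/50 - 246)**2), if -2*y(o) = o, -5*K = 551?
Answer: 69064565941705/20955570839 ≈ 3295.8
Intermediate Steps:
n(M) = 6 + M
K = -551/5 (K = -1/5*551 = -551/5 ≈ -110.20)
y(o) = -o/2
181597/y(K) + n(-597)/((-34/50 - 246)**2) = 181597/((-1/2*(-551/5))) + (6 - 597)/((-34/50 - 246)**2) = 181597/(551/10) - 591/(-34*1/50 - 246)**2 = 181597*(10/551) - 591/(-17/25 - 246)**2 = 1815970/551 - 591/((-6167/25)**2) = 1815970/551 - 591/38031889/625 = 1815970/551 - 591*625/38031889 = 1815970/551 - 369375/38031889 = 69064565941705/20955570839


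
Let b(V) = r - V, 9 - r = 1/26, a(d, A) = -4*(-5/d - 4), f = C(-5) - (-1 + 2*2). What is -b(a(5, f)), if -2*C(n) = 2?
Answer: 287/26 ≈ 11.038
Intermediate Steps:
C(n) = -1 (C(n) = -1/2*2 = -1)
f = -4 (f = -1 - (-1 + 2*2) = -1 - (-1 + 4) = -1 - 1*3 = -1 - 3 = -4)
a(d, A) = 16 + 20/d (a(d, A) = -4*(-4 - 5/d) = 16 + 20/d)
r = 233/26 (r = 9 - 1/26 = 233/26 ≈ 8.9615)
b(V) = 233/26 - V
-b(a(5, f)) = -(233/26 - (16 + 20/5)) = -(233/26 - (16 + 20*(1/5))) = -(233/26 - (16 + 4)) = -(233/26 - 1*20) = -(233/26 - 20) = -1*(-287/26) = 287/26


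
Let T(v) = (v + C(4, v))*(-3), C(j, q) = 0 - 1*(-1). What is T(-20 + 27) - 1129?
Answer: -1153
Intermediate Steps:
C(j, q) = 1 (C(j, q) = 0 + 1 = 1)
T(v) = -3 - 3*v (T(v) = (v + 1)*(-3) = (1 + v)*(-3) = -3 - 3*v)
T(-20 + 27) - 1129 = (-3 - 3*(-20 + 27)) - 1129 = (-3 - 3*7) - 1129 = (-3 - 21) - 1129 = -24 - 1129 = -1153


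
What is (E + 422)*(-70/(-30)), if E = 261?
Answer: 4781/3 ≈ 1593.7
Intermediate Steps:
(E + 422)*(-70/(-30)) = (261 + 422)*(-70/(-30)) = 683*(-70*(-1/30)) = 683*(7/3) = 4781/3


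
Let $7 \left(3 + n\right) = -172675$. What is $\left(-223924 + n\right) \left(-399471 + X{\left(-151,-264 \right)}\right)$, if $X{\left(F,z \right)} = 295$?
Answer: $\frac{694631704864}{7} \approx 9.9233 \cdot 10^{10}$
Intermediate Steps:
$n = - \frac{172696}{7}$ ($n = -3 + \frac{1}{7} \left(-172675\right) = -3 - \frac{172675}{7} = - \frac{172696}{7} \approx -24671.0$)
$\left(-223924 + n\right) \left(-399471 + X{\left(-151,-264 \right)}\right) = \left(-223924 - \frac{172696}{7}\right) \left(-399471 + 295\right) = \left(- \frac{1740164}{7}\right) \left(-399176\right) = \frac{694631704864}{7}$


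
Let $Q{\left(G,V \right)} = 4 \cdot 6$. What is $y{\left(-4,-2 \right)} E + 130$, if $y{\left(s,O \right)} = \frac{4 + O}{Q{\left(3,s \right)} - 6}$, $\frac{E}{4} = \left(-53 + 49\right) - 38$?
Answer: $\frac{334}{3} \approx 111.33$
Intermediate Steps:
$Q{\left(G,V \right)} = 24$
$E = -168$ ($E = 4 \left(\left(-53 + 49\right) - 38\right) = 4 \left(-4 - 38\right) = 4 \left(-42\right) = -168$)
$y{\left(s,O \right)} = \frac{2}{9} + \frac{O}{18}$ ($y{\left(s,O \right)} = \frac{4 + O}{24 - 6} = \frac{4 + O}{18} = \left(4 + O\right) \frac{1}{18} = \frac{2}{9} + \frac{O}{18}$)
$y{\left(-4,-2 \right)} E + 130 = \left(\frac{2}{9} + \frac{1}{18} \left(-2\right)\right) \left(-168\right) + 130 = \left(\frac{2}{9} - \frac{1}{9}\right) \left(-168\right) + 130 = \frac{1}{9} \left(-168\right) + 130 = - \frac{56}{3} + 130 = \frac{334}{3}$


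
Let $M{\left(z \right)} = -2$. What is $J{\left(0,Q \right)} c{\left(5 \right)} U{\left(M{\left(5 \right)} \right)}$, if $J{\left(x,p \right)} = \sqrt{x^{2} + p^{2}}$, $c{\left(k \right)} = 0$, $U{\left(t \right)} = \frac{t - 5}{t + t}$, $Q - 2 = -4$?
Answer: $0$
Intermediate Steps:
$Q = -2$ ($Q = 2 - 4 = -2$)
$U{\left(t \right)} = \frac{-5 + t}{2 t}$
$J{\left(x,p \right)} = \sqrt{p^{2} + x^{2}}$
$J{\left(0,Q \right)} c{\left(5 \right)} U{\left(M{\left(5 \right)} \right)} = \sqrt{\left(-2\right)^{2} + 0^{2}} \cdot 0 \frac{-5 - 2}{2 \left(-2\right)} = \sqrt{4 + 0} \cdot 0 \cdot \frac{1}{2} \left(- \frac{1}{2}\right) \left(-7\right) = \sqrt{4} \cdot 0 \cdot \frac{7}{4} = 2 \cdot 0 \cdot \frac{7}{4} = 0 \cdot \frac{7}{4} = 0$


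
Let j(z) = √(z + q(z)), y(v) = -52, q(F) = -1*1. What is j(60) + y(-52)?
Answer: -52 + √59 ≈ -44.319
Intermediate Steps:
q(F) = -1
j(z) = √(-1 + z) (j(z) = √(z - 1) = √(-1 + z))
j(60) + y(-52) = √(-1 + 60) - 52 = √59 - 52 = -52 + √59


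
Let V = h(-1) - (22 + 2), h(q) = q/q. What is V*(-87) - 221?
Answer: 1780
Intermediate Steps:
h(q) = 1
V = -23 (V = 1 - (22 + 2) = 1 - 1*24 = 1 - 24 = -23)
V*(-87) - 221 = -23*(-87) - 221 = 2001 - 221 = 1780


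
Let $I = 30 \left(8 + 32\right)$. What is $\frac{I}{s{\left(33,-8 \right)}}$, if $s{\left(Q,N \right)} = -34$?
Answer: $- \frac{600}{17} \approx -35.294$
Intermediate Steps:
$I = 1200$ ($I = 30 \cdot 40 = 1200$)
$\frac{I}{s{\left(33,-8 \right)}} = \frac{1200}{-34} = 1200 \left(- \frac{1}{34}\right) = - \frac{600}{17}$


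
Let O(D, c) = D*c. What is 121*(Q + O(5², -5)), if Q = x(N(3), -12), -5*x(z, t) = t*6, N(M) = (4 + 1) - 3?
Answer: -66913/5 ≈ -13383.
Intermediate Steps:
N(M) = 2 (N(M) = 5 - 3 = 2)
x(z, t) = -6*t/5 (x(z, t) = -t*6/5 = -6*t/5)
Q = 72/5 (Q = -6/5*(-12) = 72/5 ≈ 14.400)
121*(Q + O(5², -5)) = 121*(72/5 + 5²*(-5)) = 121*(72/5 + 25*(-5)) = 121*(72/5 - 125) = 121*(-553/5) = -66913/5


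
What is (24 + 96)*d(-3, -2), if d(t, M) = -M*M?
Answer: -480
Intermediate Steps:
d(t, M) = -M²
(24 + 96)*d(-3, -2) = (24 + 96)*(-1*(-2)²) = 120*(-1*4) = 120*(-4) = -480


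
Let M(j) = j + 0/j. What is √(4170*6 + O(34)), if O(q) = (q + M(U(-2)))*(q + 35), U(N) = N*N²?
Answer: √26814 ≈ 163.75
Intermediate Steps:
U(N) = N³
M(j) = j (M(j) = j + 0 = j)
O(q) = (-8 + q)*(35 + q) (O(q) = (q + (-2)³)*(q + 35) = (q - 8)*(35 + q) = (-8 + q)*(35 + q))
√(4170*6 + O(34)) = √(4170*6 + (-280 + 34² + 27*34)) = √(25020 + (-280 + 1156 + 918)) = √(25020 + 1794) = √26814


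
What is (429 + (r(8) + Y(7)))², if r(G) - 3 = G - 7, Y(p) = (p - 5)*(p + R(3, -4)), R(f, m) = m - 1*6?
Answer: 182329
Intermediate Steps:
R(f, m) = -6 + m (R(f, m) = m - 6 = -6 + m)
Y(p) = (-10 + p)*(-5 + p) (Y(p) = (p - 5)*(p + (-6 - 4)) = (-5 + p)*(p - 10) = (-5 + p)*(-10 + p) = (-10 + p)*(-5 + p))
r(G) = -4 + G (r(G) = 3 + (G - 7) = 3 + (-7 + G) = -4 + G)
(429 + (r(8) + Y(7)))² = (429 + ((-4 + 8) + (50 + 7² - 15*7)))² = (429 + (4 + (50 + 49 - 105)))² = (429 + (4 - 6))² = (429 - 2)² = 427² = 182329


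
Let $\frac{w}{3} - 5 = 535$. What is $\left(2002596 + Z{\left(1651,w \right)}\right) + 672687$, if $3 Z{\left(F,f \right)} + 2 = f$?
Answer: $\frac{8027467}{3} \approx 2.6758 \cdot 10^{6}$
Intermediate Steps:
$w = 1620$ ($w = 15 + 3 \cdot 535 = 15 + 1605 = 1620$)
$Z{\left(F,f \right)} = - \frac{2}{3} + \frac{f}{3}$
$\left(2002596 + Z{\left(1651,w \right)}\right) + 672687 = \left(2002596 + \left(- \frac{2}{3} + \frac{1}{3} \cdot 1620\right)\right) + 672687 = \left(2002596 + \left(- \frac{2}{3} + 540\right)\right) + 672687 = \left(2002596 + \frac{1618}{3}\right) + 672687 = \frac{6009406}{3} + 672687 = \frac{8027467}{3}$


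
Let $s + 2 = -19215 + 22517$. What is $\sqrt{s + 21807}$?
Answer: $\sqrt{25107} \approx 158.45$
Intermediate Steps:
$s = 3300$ ($s = -2 + \left(-19215 + 22517\right) = -2 + 3302 = 3300$)
$\sqrt{s + 21807} = \sqrt{3300 + 21807} = \sqrt{25107}$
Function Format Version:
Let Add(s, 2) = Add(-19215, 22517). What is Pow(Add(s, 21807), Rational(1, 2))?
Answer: Pow(25107, Rational(1, 2)) ≈ 158.45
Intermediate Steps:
s = 3300 (s = Add(-2, Add(-19215, 22517)) = Add(-2, 3302) = 3300)
Pow(Add(s, 21807), Rational(1, 2)) = Pow(Add(3300, 21807), Rational(1, 2)) = Pow(25107, Rational(1, 2))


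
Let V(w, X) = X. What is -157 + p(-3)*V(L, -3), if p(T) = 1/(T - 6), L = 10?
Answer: -470/3 ≈ -156.67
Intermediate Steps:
p(T) = 1/(-6 + T)
-157 + p(-3)*V(L, -3) = -157 - 3/(-6 - 3) = -157 - 3/(-9) = -157 - 1/9*(-3) = -157 + 1/3 = -470/3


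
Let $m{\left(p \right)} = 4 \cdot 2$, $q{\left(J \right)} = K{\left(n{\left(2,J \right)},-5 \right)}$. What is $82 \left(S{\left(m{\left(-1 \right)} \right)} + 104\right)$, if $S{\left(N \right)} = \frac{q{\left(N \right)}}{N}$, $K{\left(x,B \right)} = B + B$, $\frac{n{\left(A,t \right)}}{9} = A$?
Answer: $\frac{16851}{2} \approx 8425.5$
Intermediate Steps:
$n{\left(A,t \right)} = 9 A$
$K{\left(x,B \right)} = 2 B$
$q{\left(J \right)} = -10$ ($q{\left(J \right)} = 2 \left(-5\right) = -10$)
$m{\left(p \right)} = 8$
$S{\left(N \right)} = - \frac{10}{N}$
$82 \left(S{\left(m{\left(-1 \right)} \right)} + 104\right) = 82 \left(- \frac{10}{8} + 104\right) = 82 \left(\left(-10\right) \frac{1}{8} + 104\right) = 82 \left(- \frac{5}{4} + 104\right) = 82 \cdot \frac{411}{4} = \frac{16851}{2}$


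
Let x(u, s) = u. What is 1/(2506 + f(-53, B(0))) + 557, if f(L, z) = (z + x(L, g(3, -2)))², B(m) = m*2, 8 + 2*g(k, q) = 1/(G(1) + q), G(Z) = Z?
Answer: 2960456/5315 ≈ 557.00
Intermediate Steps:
g(k, q) = -4 + 1/(2*(1 + q))
B(m) = 2*m
f(L, z) = (L + z)² (f(L, z) = (z + L)² = (L + z)²)
1/(2506 + f(-53, B(0))) + 557 = 1/(2506 + (-53 + 2*0)²) + 557 = 1/(2506 + (-53 + 0)²) + 557 = 1/(2506 + (-53)²) + 557 = 1/(2506 + 2809) + 557 = 1/5315 + 557 = 2960456/5315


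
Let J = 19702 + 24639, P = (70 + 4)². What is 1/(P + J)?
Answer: 1/49817 ≈ 2.0073e-5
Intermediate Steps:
P = 5476 (P = 74² = 5476)
J = 44341
1/(P + J) = 1/(5476 + 44341) = 1/49817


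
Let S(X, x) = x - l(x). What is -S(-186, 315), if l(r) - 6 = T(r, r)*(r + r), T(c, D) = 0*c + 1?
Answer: 321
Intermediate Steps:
T(c, D) = 1 (T(c, D) = 0 + 1 = 1)
l(r) = 6 + 2*r (l(r) = 6 + 1*(r + r) = 6 + 1*(2*r) = 6 + 2*r)
S(X, x) = -6 - x (S(X, x) = x - (6 + 2*x) = x + (-6 - 2*x) = -6 - x)
-S(-186, 315) = -(-6 - 1*315) = -(-6 - 315) = -1*(-321) = 321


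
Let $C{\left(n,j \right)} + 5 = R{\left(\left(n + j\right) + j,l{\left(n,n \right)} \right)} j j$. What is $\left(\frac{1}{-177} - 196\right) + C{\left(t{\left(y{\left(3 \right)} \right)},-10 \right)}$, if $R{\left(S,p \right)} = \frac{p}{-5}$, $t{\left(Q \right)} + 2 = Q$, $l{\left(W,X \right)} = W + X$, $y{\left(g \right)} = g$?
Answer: $- \frac{42658}{177} \approx -241.01$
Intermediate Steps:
$t{\left(Q \right)} = -2 + Q$
$R{\left(S,p \right)} = - \frac{p}{5}$ ($R{\left(S,p \right)} = p \left(- \frac{1}{5}\right) = - \frac{p}{5}$)
$C{\left(n,j \right)} = -5 - \frac{2 n j^{2}}{5}$ ($C{\left(n,j \right)} = -5 + - \frac{n + n}{5} j j = -5 + - \frac{2 n}{5} j j = -5 + - \frac{2 j n}{5} j = -5 - \frac{2 n j^{2}}{5}$)
$\left(\frac{1}{-177} - 196\right) + C{\left(t{\left(y{\left(3 \right)} \right)},-10 \right)} = \left(\frac{1}{-177} - 196\right) - \left(5 + \frac{2 \left(-2 + 3\right) \left(-10\right)^{2}}{5}\right) = \left(- \frac{1}{177} - 196\right) - \left(5 + \frac{2}{5} \cdot 100\right) = - \frac{34693}{177} - 45 = - \frac{42658}{177}$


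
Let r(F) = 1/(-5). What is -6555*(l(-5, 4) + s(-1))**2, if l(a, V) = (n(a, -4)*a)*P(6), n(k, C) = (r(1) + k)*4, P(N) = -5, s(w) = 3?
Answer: -1752079395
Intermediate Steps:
r(F) = -1/5
n(k, C) = -4/5 + 4*k (n(k, C) = (-1/5 + k)*4 = -4/5 + 4*k)
l(a, V) = -5*a*(-4/5 + 4*a) (l(a, V) = ((-4/5 + 4*a)*a)*(-5) = (a*(-4/5 + 4*a))*(-5) = -5*a*(-4/5 + 4*a))
-6555*(l(-5, 4) + s(-1))**2 = -6555*(4*(-5)*(1 - 5*(-5)) + 3)**2 = -6555*(4*(-5)*(1 + 25) + 3)**2 = -6555*(4*(-5)*26 + 3)**2 = -6555*(-520 + 3)**2 = -6555*(-517)**2 = -6555*267289 = -1752079395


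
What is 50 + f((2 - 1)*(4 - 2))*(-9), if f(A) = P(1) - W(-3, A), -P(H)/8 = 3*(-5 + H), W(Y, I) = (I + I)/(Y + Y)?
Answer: -820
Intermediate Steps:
W(Y, I) = I/Y (W(Y, I) = (2*I)/((2*Y)) = (2*I)*(1/(2*Y)) = I/Y)
P(H) = 120 - 24*H (P(H) = -24*(-5 + H) = -8*(-15 + 3*H) = 120 - 24*H)
f(A) = 96 + A/3 (f(A) = (120 - 24*1) - A/(-3) = (120 - 24) - A*(-1)/3 = 96 - (-1)*A/3 = 96 + A/3)
50 + f((2 - 1)*(4 - 2))*(-9) = 50 + (96 + ((2 - 1)*(4 - 2))/3)*(-9) = 50 + (96 + (1*2)/3)*(-9) = 50 + (96 + (1/3)*2)*(-9) = 50 + (96 + 2/3)*(-9) = 50 + (290/3)*(-9) = 50 - 870 = -820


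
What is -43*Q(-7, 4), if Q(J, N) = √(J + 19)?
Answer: -86*√3 ≈ -148.96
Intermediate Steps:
Q(J, N) = √(19 + J)
-43*Q(-7, 4) = -43*√(19 - 7) = -86*√3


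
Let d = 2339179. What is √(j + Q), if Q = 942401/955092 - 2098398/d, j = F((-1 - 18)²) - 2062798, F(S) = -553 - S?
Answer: I*√2575172979912700394121927503451/1117065574734 ≈ 1436.6*I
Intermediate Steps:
j = -2063712 (j = (-553 - (-1 - 18)²) - 2062798 = (-553 - 1*(-19)²) - 2062798 = (-553 - 1*361) - 2062798 = (-553 - 361) - 2062798 = -914 - 2062798 = -2063712)
Q = 200281486163/2234131149468 (Q = 942401/955092 - 2098398/2339179 = 200281486163/2234131149468 ≈ 0.089646)
√(j + Q) = √(-2063712 + 200281486163/2234131149468) = √(-4610603062449419053/2234131149468) = I*√2575172979912700394121927503451/1117065574734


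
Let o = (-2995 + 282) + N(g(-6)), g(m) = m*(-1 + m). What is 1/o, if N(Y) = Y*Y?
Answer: -1/949 ≈ -0.0010537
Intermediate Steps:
N(Y) = Y²
o = -949 (o = (-2995 + 282) + (-6*(-1 - 6))² = -2713 + (-6*(-7))² = -2713 + 42² = -2713 + 1764 = -949)
1/o = 1/(-949) = -1/949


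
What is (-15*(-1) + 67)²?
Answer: 6724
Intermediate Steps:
(-15*(-1) + 67)² = (15 + 67)² = 82² = 6724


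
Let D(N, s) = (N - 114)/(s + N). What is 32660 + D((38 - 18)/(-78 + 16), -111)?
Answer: 112713204/3451 ≈ 32661.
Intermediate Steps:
D(N, s) = (-114 + N)/(N + s)
32660 + D((38 - 18)/(-78 + 16), -111) = 32660 + (-114 + (38 - 18)/(-78 + 16))/((38 - 18)/(-78 + 16) - 111) = 32660 + (-114 + 20/(-62))/(20/(-62) - 111) = 32660 + (-114 + 20*(-1/62))/(20*(-1/62) - 111) = 32660 + (-114 - 10/31)/(-10/31 - 111) = 32660 - 3544/31/(-3451/31) = 32660 - 31/3451*(-3544/31) = 32660 + 3544/3451 = 112713204/3451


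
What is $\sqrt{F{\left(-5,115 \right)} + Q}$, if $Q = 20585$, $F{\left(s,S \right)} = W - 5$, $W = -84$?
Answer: $4 \sqrt{1281} \approx 143.16$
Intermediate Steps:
$F{\left(s,S \right)} = -89$ ($F{\left(s,S \right)} = -84 - 5 = -89$)
$\sqrt{F{\left(-5,115 \right)} + Q} = \sqrt{-89 + 20585} = \sqrt{20496} = 4 \sqrt{1281}$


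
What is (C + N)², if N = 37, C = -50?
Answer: 169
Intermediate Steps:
(C + N)² = (-50 + 37)² = (-13)² = 169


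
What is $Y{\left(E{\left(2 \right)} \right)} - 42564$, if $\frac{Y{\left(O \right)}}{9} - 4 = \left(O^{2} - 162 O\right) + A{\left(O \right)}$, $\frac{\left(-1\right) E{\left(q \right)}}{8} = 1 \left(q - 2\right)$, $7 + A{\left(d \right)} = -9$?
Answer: $-42672$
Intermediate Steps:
$A{\left(d \right)} = -16$ ($A{\left(d \right)} = -7 - 9 = -16$)
$E{\left(q \right)} = 16 - 8 q$ ($E{\left(q \right)} = - 8 \cdot 1 \left(q - 2\right) = - 8 \cdot 1 \left(-2 + q\right) = - 8 \left(-2 + q\right) = 16 - 8 q$)
$Y{\left(O \right)} = -108 - 1458 O + 9 O^{2}$ ($Y{\left(O \right)} = 36 + 9 \left(\left(O^{2} - 162 O\right) - 16\right) = 36 + 9 \left(-16 + O^{2} - 162 O\right) = 36 - \left(144 - 9 O^{2} + 1458 O\right) = -108 - 1458 O + 9 O^{2}$)
$Y{\left(E{\left(2 \right)} \right)} - 42564 = \left(-108 - 1458 \left(16 - 16\right) + 9 \left(16 - 16\right)^{2}\right) - 42564 = \left(-108 - 0 + 9 \cdot 0^{2}\right) - 42564 = \left(-108 + 0 + 9 \cdot 0\right) - 42564 = \left(-108 + 0 + 0\right) - 42564 = -108 - 42564 = -42672$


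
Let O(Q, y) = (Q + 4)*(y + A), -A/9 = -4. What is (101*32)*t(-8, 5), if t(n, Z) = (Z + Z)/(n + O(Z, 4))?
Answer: 1010/11 ≈ 91.818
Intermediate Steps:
A = 36 (A = -9*(-4) = 36)
O(Q, y) = (4 + Q)*(36 + y) (O(Q, y) = (Q + 4)*(y + 36) = (4 + Q)*(36 + y))
t(n, Z) = 2*Z/(160 + n + 40*Z) (t(n, Z) = (Z + Z)/(n + (144 + 4*4 + 36*Z + Z*4)) = (2*Z)/(n + (144 + 16 + 36*Z + 4*Z)) = (2*Z)/(n + (160 + 40*Z)) = (2*Z)/(160 + n + 40*Z) = 2*Z/(160 + n + 40*Z))
(101*32)*t(-8, 5) = (101*32)*(2*5/(160 - 8 + 40*5)) = 3232*(2*5/(160 - 8 + 200)) = 3232*(2*5/352) = 3232*(2*5*(1/352)) = 3232*(5/176) = 1010/11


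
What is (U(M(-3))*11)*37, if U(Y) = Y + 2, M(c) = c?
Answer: -407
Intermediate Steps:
U(Y) = 2 + Y
(U(M(-3))*11)*37 = ((2 - 3)*11)*37 = -1*11*37 = -11*37 = -407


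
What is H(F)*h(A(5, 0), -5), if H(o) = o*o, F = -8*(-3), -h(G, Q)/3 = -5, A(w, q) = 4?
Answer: 8640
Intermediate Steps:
h(G, Q) = 15 (h(G, Q) = -3*(-5) = 15)
F = 24
H(o) = o**2
H(F)*h(A(5, 0), -5) = 24**2*15 = 576*15 = 8640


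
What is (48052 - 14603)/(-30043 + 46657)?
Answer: 2573/1278 ≈ 2.0133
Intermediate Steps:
(48052 - 14603)/(-30043 + 46657) = 33449/16614 = 33449*(1/16614) = 2573/1278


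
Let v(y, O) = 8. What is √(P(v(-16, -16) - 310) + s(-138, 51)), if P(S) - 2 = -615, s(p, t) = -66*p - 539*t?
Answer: I*√18994 ≈ 137.82*I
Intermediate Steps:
s(p, t) = -539*t - 66*p
P(S) = -613 (P(S) = 2 - 615 = -613)
√(P(v(-16, -16) - 310) + s(-138, 51)) = √(-613 + (-539*51 - 66*(-138))) = √(-613 + (-27489 + 9108)) = √(-613 - 18381) = √(-18994) = I*√18994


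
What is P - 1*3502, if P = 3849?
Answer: 347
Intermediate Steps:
P - 1*3502 = 3849 - 1*3502 = 3849 - 3502 = 347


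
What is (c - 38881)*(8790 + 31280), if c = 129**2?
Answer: -891156800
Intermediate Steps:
c = 16641
(c - 38881)*(8790 + 31280) = (16641 - 38881)*(8790 + 31280) = -22240*40070 = -891156800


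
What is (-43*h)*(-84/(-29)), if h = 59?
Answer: -213108/29 ≈ -7348.6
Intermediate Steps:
(-43*h)*(-84/(-29)) = (-43*59)*(-84/(-29)) = -(-213108)*(-1)/29 = -2537*84/29 = -213108/29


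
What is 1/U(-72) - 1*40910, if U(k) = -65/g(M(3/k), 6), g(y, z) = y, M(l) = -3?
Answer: -2659147/65 ≈ -40910.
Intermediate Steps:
U(k) = 65/3 (U(k) = -65/(-3) = -65*(-⅓) = 65/3)
1/U(-72) - 1*40910 = 1/(65/3) - 1*40910 = 3/65 - 40910 = -2659147/65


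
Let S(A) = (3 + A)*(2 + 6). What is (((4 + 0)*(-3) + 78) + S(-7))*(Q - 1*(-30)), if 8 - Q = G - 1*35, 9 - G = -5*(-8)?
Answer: 3536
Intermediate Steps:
G = -31 (G = 9 - (-5)*(-8) = 9 - 1*40 = 9 - 40 = -31)
Q = 74 (Q = 8 - (-31 - 1*35) = 8 - (-31 - 35) = 8 - 1*(-66) = 8 + 66 = 74)
S(A) = 24 + 8*A (S(A) = (3 + A)*8 = 24 + 8*A)
(((4 + 0)*(-3) + 78) + S(-7))*(Q - 1*(-30)) = (((4 + 0)*(-3) + 78) + (24 + 8*(-7)))*(74 - 1*(-30)) = ((4*(-3) + 78) + (24 - 56))*(74 + 30) = ((-12 + 78) - 32)*104 = (66 - 32)*104 = 34*104 = 3536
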